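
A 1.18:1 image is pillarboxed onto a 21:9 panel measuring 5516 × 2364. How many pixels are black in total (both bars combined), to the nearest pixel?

6445399 pixels

1.18:1 (1.180) < 21:9 (2.333), so the image fills the height.
That makes the image 2789.5200 px wide (2364 × 1.180).
Black = 5516 − 2789.5200 = 2726.4800 px.
Bar area = 2726.4800 × 2364 ≈ 6445399 px.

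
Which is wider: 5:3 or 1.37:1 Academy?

5:3 = 1.667 and 1.37; 1.667 > 1.37.

5:3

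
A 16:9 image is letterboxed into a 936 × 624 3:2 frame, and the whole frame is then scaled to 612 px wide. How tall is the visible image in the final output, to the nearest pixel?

Fitted into 936×624, the image spans the width; its height is 936 × 9/16 ≈ 526.50 px.
The frame scales by 612/936 = 0.6538; 526.50 × 0.6538 ≈ 344.25 px.

344 px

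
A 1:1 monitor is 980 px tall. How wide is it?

At 1:1, 980 × 1/1 ≈ 980.

980 px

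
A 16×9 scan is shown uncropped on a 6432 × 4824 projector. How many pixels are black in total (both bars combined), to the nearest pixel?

7756992 pixels

16×9 is wider than 4:3, so it spans the full width.
The scan is 6432 × 9/16 ≈ 3618.0000 px tall.
Black = 4824 − 3618.0000 = 1206.0000 px.
That's 1206.0000 × 6432 ≈ 7756992 black pixels.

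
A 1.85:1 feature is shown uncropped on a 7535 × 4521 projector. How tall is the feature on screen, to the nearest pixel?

1.85:1 is wider than 5:3, so it spans the full width.
The feature is 7535 / 1.850 ≈ 4072.97 px tall.

4073 px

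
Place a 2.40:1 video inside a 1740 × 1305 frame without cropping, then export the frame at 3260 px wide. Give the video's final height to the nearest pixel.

1358 px

In the 1740×1305 frame the video fills the width: height = 1740 / 2.400 ≈ 725.00 px.
Resizing to 3260 px wide multiplies everything by 1.8736: 725.00 → 1358.33 px.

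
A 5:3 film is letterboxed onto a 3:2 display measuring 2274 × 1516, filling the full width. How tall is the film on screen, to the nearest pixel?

1364 px

Content height = 2274 × 3/5 ≈ 1364.40 px.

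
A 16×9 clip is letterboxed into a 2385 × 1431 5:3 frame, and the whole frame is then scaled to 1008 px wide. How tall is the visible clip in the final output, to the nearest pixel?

At 2385×1431 the clip is width-limited, so height = 2385 × 9/16 ≈ 1341.56 px.
The frame scales by 1008/2385 = 0.4226; 1341.56 × 0.4226 ≈ 567.00 px.

567 px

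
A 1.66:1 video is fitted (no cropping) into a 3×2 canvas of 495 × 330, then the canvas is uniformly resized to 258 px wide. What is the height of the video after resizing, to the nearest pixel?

Fitted into 495×330, the video spans the width; its height is 495 / 1.660 ≈ 298.19 px.
Resizing to 258 px wide multiplies everything by 0.5212: 298.19 → 155.42 px.

155 px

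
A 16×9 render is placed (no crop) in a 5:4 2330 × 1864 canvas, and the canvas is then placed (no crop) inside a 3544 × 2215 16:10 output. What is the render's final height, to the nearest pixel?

1557 px

16×9 in 2330×1864: fills the width, so the render is 2330.00 × 1310.62.
5:4 in 3544×2215: fills the height, so the intermediate becomes 2768.75 × 2215.00 — a scale of ×1.1883.
The render scales with it: height 1310.62 × 1.1883 ≈ 1557.42.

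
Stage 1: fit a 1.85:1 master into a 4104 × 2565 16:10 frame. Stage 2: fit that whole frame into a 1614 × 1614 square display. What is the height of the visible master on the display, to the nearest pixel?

872 px

1.85:1 in 4104×2565: fills the width, so the master is 4104.00 × 2218.38.
Second fit — the 16:10 canvas into 1614×1614 spans the width: 1614.00 × 1008.75 (×0.3933 from 4104×2565).
So the master's height is 2218.38 × 0.3933 ≈ 872.43.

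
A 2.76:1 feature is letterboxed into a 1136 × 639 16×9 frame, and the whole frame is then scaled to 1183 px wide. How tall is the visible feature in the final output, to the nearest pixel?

429 px

Fitted into 1136×639, the feature spans the width; its height is 1136 / 2.760 ≈ 411.59 px.
Scaling 1136 → 1183 is ×1.0414, so the height becomes 411.59 × 1.0414 ≈ 428.62 px.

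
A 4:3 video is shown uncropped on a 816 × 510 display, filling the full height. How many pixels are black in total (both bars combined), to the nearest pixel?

69360 pixels

That makes the image 680.0000 px wide (510 × 4/3).
816 − 680.0000 = 136.0000 px of bars.
Bar area = 136.0000 × 510 ≈ 69360 px.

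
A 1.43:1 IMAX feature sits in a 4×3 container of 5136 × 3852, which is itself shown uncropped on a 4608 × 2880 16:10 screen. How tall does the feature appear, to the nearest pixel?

Inside the 5136×3852 canvas the feature is width-limited at 5136.00 × 3591.61.
4×3 in 4608×2880: fills the height, so the intermediate becomes 3840.00 × 2880.00 — a scale of ×0.7477.
Applying the same ×0.7477: 3591.61 → 2685.31.

2685 px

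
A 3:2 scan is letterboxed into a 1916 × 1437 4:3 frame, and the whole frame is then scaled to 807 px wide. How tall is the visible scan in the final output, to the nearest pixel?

Fitted into 1916×1437, the scan spans the width; its height is 1916 × 2/3 ≈ 1277.33 px.
Scaling 1916 → 807 is ×0.4212, so the height becomes 1277.33 × 0.4212 ≈ 538.00 px.

538 px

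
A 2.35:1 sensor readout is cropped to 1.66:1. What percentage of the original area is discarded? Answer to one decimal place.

The height stays; only width is cut (since 1.66:1 is narrower than 2.35:1).
Area ratio = (1.660)/(2.350) = 70.64%; the remaining 29.36% is cropped out.

29.4%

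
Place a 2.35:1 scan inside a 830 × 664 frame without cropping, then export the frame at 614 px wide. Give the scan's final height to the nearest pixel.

261 px

At 830×664 the scan is width-limited, so height = 830 / 2.350 ≈ 353.19 px.
The frame scales by 614/830 = 0.7398; 353.19 × 0.7398 ≈ 261.28 px.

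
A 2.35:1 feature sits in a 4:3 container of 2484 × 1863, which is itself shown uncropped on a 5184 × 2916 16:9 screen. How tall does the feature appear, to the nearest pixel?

1654 px

Inside the 2484×1863 canvas the feature is width-limited at 2484.00 × 1057.02.
The 4:3 canvas is height-limited in 5184×2916, giving 3888.00 × 2916.00; scale factor 1.5652.
So the feature's height is 1057.02 × 1.5652 ≈ 1654.47.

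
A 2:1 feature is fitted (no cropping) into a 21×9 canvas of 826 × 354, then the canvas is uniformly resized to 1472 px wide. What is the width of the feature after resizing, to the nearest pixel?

In the 826×354 frame the feature fills the height: width = 354 × 2/1 ≈ 708.00 px.
Scaling 826 → 1472 is ×1.7821, so the width becomes 708.00 × 1.7821 ≈ 1261.71 px.

1262 px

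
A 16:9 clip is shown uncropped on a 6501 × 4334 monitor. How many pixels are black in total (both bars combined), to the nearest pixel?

16:9 (1.778) > 3:2 (1.500), so the clip fills the width.
That makes the image 3656.8125 px tall (6501 × 9/16).
4334 − 3656.8125 = 677.1875 px of bars.
That's 677.1875 × 6501 ≈ 4402396 black pixels.

4402396 pixels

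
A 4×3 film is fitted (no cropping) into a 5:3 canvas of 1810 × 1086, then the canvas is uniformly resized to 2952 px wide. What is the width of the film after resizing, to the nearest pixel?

At 1810×1086 the film is height-limited, so width = 1086 × 4/3 ≈ 1448.00 px.
Scaling 1810 → 2952 is ×1.6309, so the width becomes 1448.00 × 1.6309 ≈ 2361.60 px.

2362 px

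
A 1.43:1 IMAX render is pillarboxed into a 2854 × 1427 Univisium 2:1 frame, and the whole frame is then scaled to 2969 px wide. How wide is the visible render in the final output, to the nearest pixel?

2123 px

At 2854×1427 the render is height-limited, so width = 1427 × 1.430 ≈ 2040.61 px.
The frame scales by 2969/2854 = 1.0403; 2040.61 × 1.0403 ≈ 2122.84 px.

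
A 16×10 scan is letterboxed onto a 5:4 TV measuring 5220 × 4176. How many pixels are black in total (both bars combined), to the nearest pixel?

16×10 is wider than 5:4, so it spans the full width.
The scan is 5220 × 10/16 ≈ 3262.5000 px tall.
Leftover height: 4176 − 3262.5000 = 913.5000 px.
Across the 5220-px span: 913.5000 × 5220 ≈ 4768470 px.

4768470 pixels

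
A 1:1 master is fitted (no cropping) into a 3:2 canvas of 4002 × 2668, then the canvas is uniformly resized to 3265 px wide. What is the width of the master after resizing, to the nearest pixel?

2177 px

In the 4002×2668 frame the master fills the height: width = 2668 × 1/1 ≈ 2668.00 px.
Scaling 4002 → 3265 is ×0.8158, so the width becomes 2668.00 × 0.8158 ≈ 2176.67 px.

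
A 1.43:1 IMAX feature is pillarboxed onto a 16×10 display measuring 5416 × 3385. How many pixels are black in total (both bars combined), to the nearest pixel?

1.43:1 IMAX is narrower than 16×10, so it spans the full height.
Content width = 3385 × 1.430 ≈ 4840.5500 px.
5416 − 4840.5500 = 575.4500 px of bars.
Bar area = 575.4500 × 3385 ≈ 1947898 px.

1947898 pixels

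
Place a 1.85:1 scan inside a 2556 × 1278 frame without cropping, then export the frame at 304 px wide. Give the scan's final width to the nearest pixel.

281 px

At 2556×1278 the scan is height-limited, so width = 1278 × 1.850 ≈ 2364.30 px.
Resizing to 304 px wide multiplies everything by 0.1189: 2364.30 → 281.20 px.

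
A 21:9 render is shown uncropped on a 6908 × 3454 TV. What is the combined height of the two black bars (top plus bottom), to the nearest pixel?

493 px

21:9 (2.333) > Univisium 2:1 (2.000), so the render fills the width.
Content height = 6908 × 9/21 ≈ 2960.57 px.
3454 − 2960.57 = 493.43 px of bars.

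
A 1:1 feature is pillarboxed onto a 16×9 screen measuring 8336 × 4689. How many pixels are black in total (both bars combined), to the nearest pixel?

17100783 pixels

1:1 (1.000) < 16×9 (1.778), so the feature fills the height.
Content width = 4689 × 1/1 ≈ 4689.0000 px.
8336 − 4689.0000 = 3647.0000 px of bars.
Across the 4689-px span: 3647.0000 × 4689 ≈ 17100783 px.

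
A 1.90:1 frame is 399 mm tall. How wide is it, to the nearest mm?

Width = 399 × 1.900 = 758.10.

758 mm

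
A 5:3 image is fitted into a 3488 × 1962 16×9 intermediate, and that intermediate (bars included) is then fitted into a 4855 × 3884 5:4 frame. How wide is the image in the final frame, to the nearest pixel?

4552 px

First fit — 5:3 into 3488×1962 spans the height: 3270.00 × 1962.00.
Second fit — the 16×9 canvas into 4855×3884 spans the width: 4855.00 × 2730.94 (×1.3919 from 3488×1962).
So the image's width is 3270.00 × 1.3919 ≈ 4551.56.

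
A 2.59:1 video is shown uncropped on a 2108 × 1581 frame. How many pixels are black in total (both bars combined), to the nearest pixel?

1617048 pixels

2.59:1 is wider than 4:3, so it spans the full width.
Content height = 2108 / 2.590 ≈ 813.8996 px.
Black = 1581 − 813.8996 = 767.1004 px.
Across the 2108-px span: 767.1004 × 2108 ≈ 1617048 px.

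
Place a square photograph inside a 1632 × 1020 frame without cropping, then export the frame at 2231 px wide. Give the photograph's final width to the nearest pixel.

Fitted into 1632×1020, the photograph spans the height; its width is 1020 × 1/1 ≈ 1020.00 px.
Scaling 1632 → 2231 is ×1.3670, so the width becomes 1020.00 × 1.3670 ≈ 1394.38 px.

1394 px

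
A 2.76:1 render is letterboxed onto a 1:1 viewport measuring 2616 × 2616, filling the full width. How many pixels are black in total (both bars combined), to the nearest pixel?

The render is 2616 / 2.760 ≈ 947.8261 px tall.
2616 − 947.8261 = 1668.1739 px of bars.
That's 1668.1739 × 2616 ≈ 4363943 black pixels.

4363943 pixels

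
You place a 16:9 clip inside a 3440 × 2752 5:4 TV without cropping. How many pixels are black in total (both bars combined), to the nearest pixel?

16:9 is wider than 5:4, so it spans the full width.
That makes the image 1935.0000 px tall (3440 × 9/16).
2752 − 1935.0000 = 817.0000 px of bars.
That's 817.0000 × 3440 ≈ 2810480 black pixels.

2810480 pixels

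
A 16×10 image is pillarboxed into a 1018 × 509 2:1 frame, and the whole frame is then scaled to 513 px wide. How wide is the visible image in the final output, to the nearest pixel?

Fitted into 1018×509, the image spans the height; its width is 509 × 16/10 ≈ 814.40 px.
The frame scales by 513/1018 = 0.5039; 814.40 × 0.5039 ≈ 410.40 px.

410 px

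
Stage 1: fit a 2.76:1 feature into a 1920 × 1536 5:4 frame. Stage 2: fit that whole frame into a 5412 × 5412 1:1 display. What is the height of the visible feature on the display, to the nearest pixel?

First fit — 2.76:1 into 1920×1536 spans the width: 1920.00 × 695.65.
The 5:4 canvas is width-limited in 5412×5412, giving 5412.00 × 4329.60; scale factor 2.8188.
The feature scales with it: height 695.65 × 2.8188 ≈ 1960.87.

1961 px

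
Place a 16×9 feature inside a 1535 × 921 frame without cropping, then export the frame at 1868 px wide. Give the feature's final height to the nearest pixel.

1051 px

Fitted into 1535×921, the feature spans the width; its height is 1535 × 9/16 ≈ 863.44 px.
Resizing to 1868 px wide multiplies everything by 1.2169: 863.44 → 1050.75 px.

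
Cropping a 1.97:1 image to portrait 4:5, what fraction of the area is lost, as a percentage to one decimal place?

59.4%

portrait 4:5 is narrower than 1.97:1, so the crop keeps the full height and trims the width.
Fraction kept = (0.800)/(1.970) ≈ 40.61%, so 59.39% is lost.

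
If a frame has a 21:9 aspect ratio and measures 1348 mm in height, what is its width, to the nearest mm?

1348·21/9 = 3145.33.

3145 mm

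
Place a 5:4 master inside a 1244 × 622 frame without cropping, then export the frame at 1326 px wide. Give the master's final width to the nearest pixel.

At 1244×622 the master is height-limited, so width = 622 × 5/4 ≈ 777.50 px.
Resizing to 1326 px wide multiplies everything by 1.0659: 777.50 → 828.75 px.

829 px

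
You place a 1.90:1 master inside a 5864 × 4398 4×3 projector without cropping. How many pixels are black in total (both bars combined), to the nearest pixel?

7691716 pixels

1.90:1 is wider than 4×3, so it spans the full width.
That makes the image 3086.3158 px tall (5864 / 1.900).
Leftover height: 4398 − 3086.3158 = 1311.6842 px.
That's 1311.6842 × 5864 ≈ 7691716 black pixels.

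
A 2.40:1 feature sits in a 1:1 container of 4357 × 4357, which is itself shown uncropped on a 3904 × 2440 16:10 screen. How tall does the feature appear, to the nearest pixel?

First fit — 2.40:1 into 4357×4357 spans the width: 4357.00 × 1815.42.
1:1 in 3904×2440: fills the height, so the intermediate becomes 2440.00 × 2440.00 — a scale of ×0.5600.
So the feature's height is 1815.42 × 0.5600 ≈ 1016.67.

1017 px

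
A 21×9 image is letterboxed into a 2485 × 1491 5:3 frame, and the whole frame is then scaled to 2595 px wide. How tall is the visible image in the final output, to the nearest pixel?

1112 px

At 2485×1491 the image is width-limited, so height = 2485 × 9/21 ≈ 1065.00 px.
The frame scales by 2595/2485 = 1.0443; 1065.00 × 1.0443 ≈ 1112.14 px.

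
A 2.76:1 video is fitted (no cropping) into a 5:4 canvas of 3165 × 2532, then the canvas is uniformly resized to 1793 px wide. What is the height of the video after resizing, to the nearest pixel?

650 px

Fitted into 3165×2532, the video spans the width; its height is 3165 / 2.760 ≈ 1146.74 px.
Resizing to 1793 px wide multiplies everything by 0.5665: 1146.74 → 649.64 px.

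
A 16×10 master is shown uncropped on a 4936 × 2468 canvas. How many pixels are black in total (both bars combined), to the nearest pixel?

2436410 pixels

Since 1.600 < 2.000, the master is height-limited.
Content width = 2468 × 16/10 ≈ 3948.8000 px.
Black = 4936 − 3948.8000 = 987.2000 px.
Across the 2468-px span: 987.2000 × 2468 ≈ 2436410 px.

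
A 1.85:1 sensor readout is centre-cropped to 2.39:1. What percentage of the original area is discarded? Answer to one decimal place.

The width stays; only height is cut (since 2.39:1 is wider than 1.85:1).
Fraction kept = (1.850)/(2.390) ≈ 77.41%, so 22.59% is lost.

22.6%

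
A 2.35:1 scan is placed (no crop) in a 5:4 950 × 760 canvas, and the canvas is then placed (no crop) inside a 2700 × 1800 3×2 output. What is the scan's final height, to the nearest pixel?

957 px

Inside the 950×760 canvas the scan is width-limited at 950.00 × 404.26.
Second fit — the 5:4 canvas into 2700×1800 spans the height: 2250.00 × 1800.00 (×2.3684 from 950×760).
The scan scales with it: height 404.26 × 2.3684 ≈ 957.45.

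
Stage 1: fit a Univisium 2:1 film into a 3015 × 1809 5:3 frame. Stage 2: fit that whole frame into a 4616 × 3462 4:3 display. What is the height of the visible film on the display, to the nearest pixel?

2308 px

Inside the 3015×1809 canvas the film is width-limited at 3015.00 × 1507.50.
5:3 in 4616×3462: fills the width, so the intermediate becomes 4616.00 × 2769.60 — a scale of ×1.5310.
The film scales with it: height 1507.50 × 1.5310 ≈ 2308.00.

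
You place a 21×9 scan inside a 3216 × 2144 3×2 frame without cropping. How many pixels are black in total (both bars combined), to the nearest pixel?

2462537 pixels

21×9 is wider than 3×2, so it spans the full width.
The scan is 3216 × 9/21 ≈ 1378.2857 px tall.
Black = 2144 − 1378.2857 = 765.7143 px.
That's 765.7143 × 3216 ≈ 2462537 black pixels.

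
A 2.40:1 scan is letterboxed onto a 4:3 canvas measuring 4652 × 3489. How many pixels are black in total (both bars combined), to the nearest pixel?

2.40:1 (2.400) > 4:3 (1.333), so the scan fills the width.
That makes the image 1938.3333 px tall (4652 / 2.400).
3489 − 1938.3333 = 1550.6667 px of bars.
That's 1550.6667 × 4652 ≈ 7213701 black pixels.

7213701 pixels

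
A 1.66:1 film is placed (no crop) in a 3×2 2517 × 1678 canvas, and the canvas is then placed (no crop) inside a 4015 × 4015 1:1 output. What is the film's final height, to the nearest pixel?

Inside the 2517×1678 canvas the film is width-limited at 2517.00 × 1516.27.
Second fit — the 3×2 canvas into 4015×4015 spans the width: 4015.00 × 2676.67 (×1.5952 from 2517×1678).
Applying the same ×1.5952: 1516.27 → 2418.67.

2419 px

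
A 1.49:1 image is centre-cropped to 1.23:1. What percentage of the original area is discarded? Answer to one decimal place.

17.4%

1.23:1 is narrower than 1.49:1, so the crop keeps the full height and trims the width.
Area ratio = (1.230)/(1.490) = 82.55%; the remaining 17.45% is cropped out.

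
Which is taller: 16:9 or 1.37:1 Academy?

1.37:1 Academy

16:9 = 1.778 and 1.37; 1.778 > 1.37. The smaller width-to-height ratio is the taller frame.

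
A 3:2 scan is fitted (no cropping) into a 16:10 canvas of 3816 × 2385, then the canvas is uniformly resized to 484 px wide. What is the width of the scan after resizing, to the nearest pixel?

454 px

In the 3816×2385 frame the scan fills the height: width = 2385 × 3/2 ≈ 3577.50 px.
Resizing to 484 px wide multiplies everything by 0.1268: 3577.50 → 453.75 px.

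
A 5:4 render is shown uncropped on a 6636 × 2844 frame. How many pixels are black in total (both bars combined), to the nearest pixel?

5:4 is narrower than 21:9, so it spans the full height.
That makes the image 3555.0000 px wide (2844 × 5/4).
Leftover width: 6636 − 3555.0000 = 3081.0000 px.
Across the 2844-px span: 3081.0000 × 2844 ≈ 8762364 px.

8762364 pixels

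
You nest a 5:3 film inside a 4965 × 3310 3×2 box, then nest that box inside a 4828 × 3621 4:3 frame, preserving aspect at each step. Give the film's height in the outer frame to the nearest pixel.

2897 px

5:3 in 4965×3310: fills the width, so the film is 4965.00 × 2979.00.
The 3×2 canvas is width-limited in 4828×3621, giving 4828.00 × 3218.67; scale factor 0.9724.
The film scales with it: height 2979.00 × 0.9724 ≈ 2896.80.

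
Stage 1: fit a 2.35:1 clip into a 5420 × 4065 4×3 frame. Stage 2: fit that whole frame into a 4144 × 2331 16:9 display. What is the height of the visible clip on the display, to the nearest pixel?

First fit — 2.35:1 into 5420×4065 spans the width: 5420.00 × 2306.38.
4×3 in 4144×2331: fills the height, so the intermediate becomes 3108.00 × 2331.00 — a scale of ×0.5734.
Applying the same ×0.5734: 2306.38 → 1322.55.

1323 px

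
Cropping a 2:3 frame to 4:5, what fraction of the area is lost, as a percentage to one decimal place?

The width stays; only height is cut (since 4:5 is wider than 2:3).
Area ratio = (0.667)/(0.800) = 83.33%; the remaining 16.67% is cropped out.

16.7%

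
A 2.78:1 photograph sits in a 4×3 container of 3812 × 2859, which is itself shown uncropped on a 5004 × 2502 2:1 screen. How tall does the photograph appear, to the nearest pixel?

1200 px

Inside the 3812×2859 canvas the photograph is width-limited at 3812.00 × 1371.22.
4×3 in 5004×2502: fills the height, so the intermediate becomes 3336.00 × 2502.00 — a scale of ×0.8751.
Applying the same ×0.8751: 1371.22 → 1200.00.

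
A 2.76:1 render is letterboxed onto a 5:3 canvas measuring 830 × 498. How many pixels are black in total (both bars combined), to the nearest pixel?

163739 pixels

2.76:1 is wider than 5:3, so it spans the full width.
That makes the image 300.7246 px tall (830 / 2.760).
Leftover height: 498 − 300.7246 = 197.2754 px.
Across the 830-px span: 197.2754 × 830 ≈ 163739 px.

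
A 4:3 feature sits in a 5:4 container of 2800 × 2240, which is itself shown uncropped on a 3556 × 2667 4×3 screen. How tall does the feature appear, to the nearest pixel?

4:3 in 2800×2240: fills the width, so the feature is 2800.00 × 2100.00.
The 5:4 canvas is height-limited in 3556×2667, giving 3333.75 × 2667.00; scale factor 1.1906.
So the feature's height is 2100.00 × 1.1906 ≈ 2500.31.

2500 px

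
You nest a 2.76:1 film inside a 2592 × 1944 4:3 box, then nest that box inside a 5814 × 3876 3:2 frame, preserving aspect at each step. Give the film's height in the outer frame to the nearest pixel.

First fit — 2.76:1 into 2592×1944 spans the width: 2592.00 × 939.13.
The 4:3 canvas is height-limited in 5814×3876, giving 5168.00 × 3876.00; scale factor 1.9938.
The film scales with it: height 939.13 × 1.9938 ≈ 1872.46.

1872 px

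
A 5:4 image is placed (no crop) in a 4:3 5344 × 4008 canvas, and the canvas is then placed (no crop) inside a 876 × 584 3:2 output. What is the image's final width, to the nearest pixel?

730 px

Inside the 5344×4008 canvas the image is height-limited at 5010.00 × 4008.00.
The 4:3 canvas is height-limited in 876×584, giving 778.67 × 584.00; scale factor 0.1457.
The image scales with it: width 5010.00 × 0.1457 ≈ 730.00.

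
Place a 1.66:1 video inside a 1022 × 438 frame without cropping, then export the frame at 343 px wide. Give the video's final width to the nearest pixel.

Fitted into 1022×438, the video spans the height; its width is 438 × 1.660 ≈ 727.08 px.
Scaling 1022 → 343 is ×0.3356, so the width becomes 727.08 × 0.3356 ≈ 244.02 px.

244 px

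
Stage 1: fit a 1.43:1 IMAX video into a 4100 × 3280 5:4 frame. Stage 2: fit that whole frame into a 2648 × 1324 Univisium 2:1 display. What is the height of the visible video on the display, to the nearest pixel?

First fit — 1.43:1 IMAX into 4100×3280 spans the width: 4100.00 × 2867.13.
5:4 in 2648×1324: fills the height, so the intermediate becomes 1655.00 × 1324.00 — a scale of ×0.4037.
Applying the same ×0.4037: 2867.13 → 1157.34.

1157 px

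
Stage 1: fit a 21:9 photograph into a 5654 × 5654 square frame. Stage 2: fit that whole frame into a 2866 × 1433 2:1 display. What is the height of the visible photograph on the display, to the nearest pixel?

614 px

First fit — 21:9 into 5654×5654 spans the width: 5654.00 × 2423.14.
Second fit — the square canvas into 2866×1433 spans the height: 1433.00 × 1433.00 (×0.2534 from 5654×5654).
The photograph scales with it: height 2423.14 × 0.2534 ≈ 614.14.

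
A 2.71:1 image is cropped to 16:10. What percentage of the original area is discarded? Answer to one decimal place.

41.0%

Going from 2.71:1 to 16:10 means cutting width while keeping height.
Area ratio = (1.600)/(2.710) = 59.04%; the remaining 40.96% is cropped out.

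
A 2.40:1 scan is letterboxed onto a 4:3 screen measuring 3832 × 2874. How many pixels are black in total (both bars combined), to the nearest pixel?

4894741 pixels

Since 2.400 > 1.333, the scan is width-limited.
Content height = 3832 / 2.400 ≈ 1596.6667 px.
Leftover height: 2874 − 1596.6667 = 1277.3333 px.
Across the 3832-px span: 1277.3333 × 3832 ≈ 4894741 px.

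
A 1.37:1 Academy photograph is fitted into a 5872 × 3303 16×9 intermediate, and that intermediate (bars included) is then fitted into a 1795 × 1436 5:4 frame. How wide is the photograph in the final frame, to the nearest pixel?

1383 px

First fit — 1.37:1 Academy into 5872×3303 spans the height: 4525.11 × 3303.00.
The 16×9 canvas is width-limited in 1795×1436, giving 1795.00 × 1009.69; scale factor 0.3057.
Applying the same ×0.3057: 4525.11 → 1383.27.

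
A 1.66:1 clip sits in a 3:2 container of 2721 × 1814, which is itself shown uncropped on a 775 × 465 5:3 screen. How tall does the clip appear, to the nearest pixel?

420 px

Inside the 2721×1814 canvas the clip is width-limited at 2721.00 × 1639.16.
3:2 in 775×465: fills the height, so the intermediate becomes 697.50 × 465.00 — a scale of ×0.2563.
The clip scales with it: height 1639.16 × 0.2563 ≈ 420.18.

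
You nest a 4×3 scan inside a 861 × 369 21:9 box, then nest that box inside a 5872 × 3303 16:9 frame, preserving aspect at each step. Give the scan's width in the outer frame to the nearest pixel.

First fit — 4×3 into 861×369 spans the height: 492.00 × 369.00.
21:9 in 5872×3303: fills the width, so the intermediate becomes 5872.00 × 2516.57 — a scale of ×6.8200.
The scan scales with it: width 492.00 × 6.8200 ≈ 3355.43.

3355 px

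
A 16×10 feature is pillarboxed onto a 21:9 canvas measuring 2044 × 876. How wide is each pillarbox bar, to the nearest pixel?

16×10 is narrower than 21:9, so it spans the full height.
That makes the image 1401.60 px wide (876 × 16/10).
2044 − 1401.60 = 642.40 px of bars (321.20 each).

321 px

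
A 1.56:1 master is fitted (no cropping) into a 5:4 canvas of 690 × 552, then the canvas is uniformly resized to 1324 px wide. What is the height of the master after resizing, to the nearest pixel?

Fitted into 690×552, the master spans the width; its height is 690 / 1.560 ≈ 442.31 px.
Scaling 690 → 1324 is ×1.9188, so the height becomes 442.31 × 1.9188 ≈ 848.72 px.

849 px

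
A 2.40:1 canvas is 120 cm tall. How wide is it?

288 cm

At 2.40:1, 120 × 2.400 ≈ 288.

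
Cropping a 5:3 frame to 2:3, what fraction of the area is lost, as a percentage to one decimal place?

The height stays; only width is cut (since 2:3 is narrower than 5:3).
Fraction kept = (0.667)/(1.667) ≈ 40.00%, so 60.00% is lost.

60.0%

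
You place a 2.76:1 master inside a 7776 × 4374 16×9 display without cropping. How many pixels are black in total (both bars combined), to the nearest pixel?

2.76:1 is wider than 16×9, so it spans the full width.
Content height = 7776 / 2.760 ≈ 2817.3913 px.
4374 − 2817.3913 = 1556.6087 px of bars.
Across the 7776-px span: 1556.6087 × 7776 ≈ 12104189 px.

12104189 pixels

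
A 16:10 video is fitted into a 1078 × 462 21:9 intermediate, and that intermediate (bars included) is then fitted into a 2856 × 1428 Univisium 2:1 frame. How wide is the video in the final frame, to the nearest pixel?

1958 px

Inside the 1078×462 canvas the video is height-limited at 739.20 × 462.00.
21:9 in 2856×1428: fills the width, so the intermediate becomes 2856.00 × 1224.00 — a scale of ×2.6494.
The video scales with it: width 739.20 × 2.6494 ≈ 1958.40.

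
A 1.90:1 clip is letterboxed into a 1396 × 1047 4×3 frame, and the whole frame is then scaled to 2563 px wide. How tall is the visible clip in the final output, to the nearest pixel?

Fitted into 1396×1047, the clip spans the width; its height is 1396 / 1.900 ≈ 734.74 px.
Scaling 1396 → 2563 is ×1.8360, so the height becomes 734.74 × 1.8360 ≈ 1348.95 px.

1349 px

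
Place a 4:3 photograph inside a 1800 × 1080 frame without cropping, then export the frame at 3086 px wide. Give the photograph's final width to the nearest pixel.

2469 px

In the 1800×1080 frame the photograph fills the height: width = 1080 × 4/3 ≈ 1440.00 px.
The frame scales by 3086/1800 = 1.7144; 1440.00 × 1.7144 ≈ 2468.80 px.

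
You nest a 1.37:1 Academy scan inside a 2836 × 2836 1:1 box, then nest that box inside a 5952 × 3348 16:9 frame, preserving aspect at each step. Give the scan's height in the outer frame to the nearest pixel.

2444 px

First fit — 1.37:1 Academy into 2836×2836 spans the width: 2836.00 × 2070.07.
1:1 in 5952×3348: fills the height, so the intermediate becomes 3348.00 × 3348.00 — a scale of ×1.1805.
Applying the same ×1.1805: 2070.07 → 2443.80.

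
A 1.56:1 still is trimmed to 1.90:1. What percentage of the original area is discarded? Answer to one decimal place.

17.9%

1.90:1 is wider than 1.56:1, so the crop keeps the full width and trims the height.
Area ratio = (1.560)/(1.900) = 82.11%; the remaining 17.89% is cropped out.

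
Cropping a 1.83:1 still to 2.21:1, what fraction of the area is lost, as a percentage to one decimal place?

17.2%

The width stays; only height is cut (since 2.21:1 is wider than 1.83:1).
Fraction kept = (1.830)/(2.210) ≈ 82.81%, so 17.19% is lost.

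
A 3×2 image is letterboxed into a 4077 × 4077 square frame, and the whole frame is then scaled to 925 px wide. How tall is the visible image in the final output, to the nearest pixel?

617 px

In the 4077×4077 frame the image fills the width: height = 4077 × 2/3 ≈ 2718.00 px.
Resizing to 925 px wide multiplies everything by 0.2269: 2718.00 → 616.67 px.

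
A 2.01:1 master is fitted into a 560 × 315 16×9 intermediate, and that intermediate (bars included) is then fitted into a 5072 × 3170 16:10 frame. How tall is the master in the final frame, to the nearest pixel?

2523 px

First fit — 2.01:1 into 560×315 spans the width: 560.00 × 278.61.
16×9 in 5072×3170: fills the width, so the intermediate becomes 5072.00 × 2853.00 — a scale of ×9.0571.
The master scales with it: height 278.61 × 9.0571 ≈ 2523.38.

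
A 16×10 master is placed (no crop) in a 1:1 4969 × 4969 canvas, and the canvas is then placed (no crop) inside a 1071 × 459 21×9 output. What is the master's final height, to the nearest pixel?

Inside the 4969×4969 canvas the master is width-limited at 4969.00 × 3105.62.
The 1:1 canvas is height-limited in 1071×459, giving 459.00 × 459.00; scale factor 0.0924.
So the master's height is 3105.62 × 0.0924 ≈ 286.88.

287 px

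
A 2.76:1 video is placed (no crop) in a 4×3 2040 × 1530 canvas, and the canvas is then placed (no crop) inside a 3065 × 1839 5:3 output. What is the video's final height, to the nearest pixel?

Inside the 2040×1530 canvas the video is width-limited at 2040.00 × 739.13.
4×3 in 3065×1839: fills the height, so the intermediate becomes 2452.00 × 1839.00 — a scale of ×1.2020.
So the video's height is 739.13 × 1.2020 ≈ 888.41.

888 px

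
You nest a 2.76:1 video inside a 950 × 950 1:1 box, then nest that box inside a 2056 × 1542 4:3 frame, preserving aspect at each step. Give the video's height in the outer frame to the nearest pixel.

2.76:1 in 950×950: fills the width, so the video is 950.00 × 344.20.
The 1:1 canvas is height-limited in 2056×1542, giving 1542.00 × 1542.00; scale factor 1.6232.
The video scales with it: height 344.20 × 1.6232 ≈ 558.70.

559 px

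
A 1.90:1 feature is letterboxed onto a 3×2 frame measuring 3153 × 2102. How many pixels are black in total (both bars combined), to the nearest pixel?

1.90:1 (1.900) > 3×2 (1.500), so the feature fills the width.
That makes the image 1659.4737 px tall (3153 / 1.900).
Leftover height: 2102 − 1659.4737 = 442.5263 px.
That's 442.5263 × 3153 ≈ 1395285 black pixels.

1395285 pixels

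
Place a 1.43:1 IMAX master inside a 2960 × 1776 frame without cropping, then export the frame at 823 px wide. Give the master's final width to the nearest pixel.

706 px

Fitted into 2960×1776, the master spans the height; its width is 1776 × 1.430 ≈ 2539.68 px.
Scaling 2960 → 823 is ×0.2780, so the width becomes 2539.68 × 0.2780 ≈ 706.13 px.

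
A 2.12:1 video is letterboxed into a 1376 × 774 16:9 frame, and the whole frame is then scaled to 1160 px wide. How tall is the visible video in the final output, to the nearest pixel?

547 px

At 1376×774 the video is width-limited, so height = 1376 / 2.120 ≈ 649.06 px.
Resizing to 1160 px wide multiplies everything by 0.8430: 649.06 → 547.17 px.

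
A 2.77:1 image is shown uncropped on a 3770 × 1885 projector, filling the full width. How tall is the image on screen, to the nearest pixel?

1361 px

That makes the image 1361.01 px tall (3770 / 2.770).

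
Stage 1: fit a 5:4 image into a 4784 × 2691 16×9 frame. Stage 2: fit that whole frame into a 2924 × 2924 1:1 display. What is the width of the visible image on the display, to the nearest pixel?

5:4 in 4784×2691: fills the height, so the image is 3363.75 × 2691.00.
Second fit — the 16×9 canvas into 2924×2924 spans the width: 2924.00 × 1644.75 (×0.6112 from 4784×2691).
Applying the same ×0.6112: 3363.75 → 2055.94.

2056 px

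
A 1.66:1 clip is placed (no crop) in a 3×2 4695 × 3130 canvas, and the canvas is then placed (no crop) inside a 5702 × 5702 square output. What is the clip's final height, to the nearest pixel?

3435 px

1.66:1 in 4695×3130: fills the width, so the clip is 4695.00 × 2828.31.
3×2 in 5702×5702: fills the width, so the intermediate becomes 5702.00 × 3801.33 — a scale of ×1.2145.
So the clip's height is 2828.31 × 1.2145 ≈ 3434.94.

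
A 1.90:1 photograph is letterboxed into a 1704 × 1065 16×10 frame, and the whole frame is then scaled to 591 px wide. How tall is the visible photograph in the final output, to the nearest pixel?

At 1704×1065 the photograph is width-limited, so height = 1704 / 1.900 ≈ 896.84 px.
Scaling 1704 → 591 is ×0.3468, so the height becomes 896.84 × 0.3468 ≈ 311.05 px.

311 px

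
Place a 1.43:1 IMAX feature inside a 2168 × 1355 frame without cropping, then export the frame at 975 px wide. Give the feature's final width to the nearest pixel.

871 px

In the 2168×1355 frame the feature fills the height: width = 1355 × 1.430 ≈ 1937.65 px.
Scaling 2168 → 975 is ×0.4497, so the width becomes 1937.65 × 0.4497 ≈ 871.41 px.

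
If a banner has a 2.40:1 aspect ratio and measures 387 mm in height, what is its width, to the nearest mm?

929 mm

Width = 387 × 2.400 = 928.80.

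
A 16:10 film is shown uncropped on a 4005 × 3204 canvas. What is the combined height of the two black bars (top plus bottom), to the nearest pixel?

701 px

16:10 is wider than 5:4, so it spans the full width.
That makes the image 2503.12 px tall (4005 × 10/16).
3204 − 2503.12 = 700.88 px of bars.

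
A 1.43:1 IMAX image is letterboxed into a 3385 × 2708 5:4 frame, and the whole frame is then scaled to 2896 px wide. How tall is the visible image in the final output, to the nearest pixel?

2025 px

In the 3385×2708 frame the image fills the width: height = 3385 / 1.430 ≈ 2367.13 px.
The frame scales by 2896/3385 = 0.8555; 2367.13 × 0.8555 ≈ 2025.17 px.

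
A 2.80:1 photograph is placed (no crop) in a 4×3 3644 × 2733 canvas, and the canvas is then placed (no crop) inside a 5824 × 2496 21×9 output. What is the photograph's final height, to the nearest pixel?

1189 px

2.80:1 in 3644×2733: fills the width, so the photograph is 3644.00 × 1301.43.
4×3 in 5824×2496: fills the height, so the intermediate becomes 3328.00 × 2496.00 — a scale of ×0.9133.
Applying the same ×0.9133: 1301.43 → 1188.57.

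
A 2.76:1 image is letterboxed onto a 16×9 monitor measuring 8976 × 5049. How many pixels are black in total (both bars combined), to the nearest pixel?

Since 2.760 > 1.778, the image is width-limited.
The image is 8976 / 2.760 ≈ 3252.1739 px tall.
5049 − 3252.1739 = 1796.8261 px of bars.
Across the 8976-px span: 1796.8261 × 8976 ≈ 16128311 px.

16128311 pixels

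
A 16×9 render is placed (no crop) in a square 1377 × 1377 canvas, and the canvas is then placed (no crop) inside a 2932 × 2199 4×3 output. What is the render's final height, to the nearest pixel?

16×9 in 1377×1377: fills the width, so the render is 1377.00 × 774.56.
square in 2932×2199: fills the height, so the intermediate becomes 2199.00 × 2199.00 — a scale of ×1.5969.
Applying the same ×1.5969: 774.56 → 1236.94.

1237 px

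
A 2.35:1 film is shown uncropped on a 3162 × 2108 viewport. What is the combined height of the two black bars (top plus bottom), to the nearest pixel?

762 px

2.35:1 is wider than 3:2, so it spans the full width.
The film is 3162 / 2.350 ≈ 1345.53 px tall.
Black = 2108 − 1345.53 = 762.47 px.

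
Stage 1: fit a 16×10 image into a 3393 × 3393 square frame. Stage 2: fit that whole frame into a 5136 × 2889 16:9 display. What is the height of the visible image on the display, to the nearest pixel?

1806 px

16×10 in 3393×3393: fills the width, so the image is 3393.00 × 2120.62.
The square canvas is height-limited in 5136×2889, giving 2889.00 × 2889.00; scale factor 0.8515.
The image scales with it: height 2120.62 × 0.8515 ≈ 1805.62.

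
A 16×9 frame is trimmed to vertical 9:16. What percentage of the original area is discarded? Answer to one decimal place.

68.4%

vertical 9:16 is narrower than 16×9, so the crop keeps the full height and trims the width.
Area ratio = (0.562)/(1.778) = 31.64%; the remaining 68.36% is cropped out.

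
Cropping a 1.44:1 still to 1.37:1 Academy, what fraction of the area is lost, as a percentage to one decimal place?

The height stays; only width is cut (since 1.37:1 Academy is narrower than 1.44:1).
Fraction kept = (1.370)/(1.440) ≈ 95.14%, so 4.86% is lost.

4.9%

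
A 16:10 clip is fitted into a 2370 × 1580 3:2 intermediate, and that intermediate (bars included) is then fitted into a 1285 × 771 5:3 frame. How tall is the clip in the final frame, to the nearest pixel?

16:10 in 2370×1580: fills the width, so the clip is 2370.00 × 1481.25.
Second fit — the 3:2 canvas into 1285×771 spans the height: 1156.50 × 771.00 (×0.4880 from 2370×1580).
So the clip's height is 1481.25 × 0.4880 ≈ 722.81.

723 px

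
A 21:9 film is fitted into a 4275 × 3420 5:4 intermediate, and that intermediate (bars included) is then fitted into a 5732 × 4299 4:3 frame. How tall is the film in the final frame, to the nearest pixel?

2303 px

21:9 in 4275×3420: fills the width, so the film is 4275.00 × 1832.14.
5:4 in 5732×4299: fills the height, so the intermediate becomes 5373.75 × 4299.00 — a scale of ×1.2570.
So the film's height is 1832.14 × 1.2570 ≈ 2303.04.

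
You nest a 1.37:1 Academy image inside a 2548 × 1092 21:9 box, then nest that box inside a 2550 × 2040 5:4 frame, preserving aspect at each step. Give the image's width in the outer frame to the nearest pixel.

1497 px

1.37:1 Academy in 2548×1092: fills the height, so the image is 1496.04 × 1092.00.
The 21:9 canvas is width-limited in 2550×2040, giving 2550.00 × 1092.86; scale factor 1.0008.
So the image's width is 1496.04 × 1.0008 ≈ 1497.21.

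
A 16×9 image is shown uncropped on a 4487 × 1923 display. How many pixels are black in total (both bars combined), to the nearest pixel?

2054405 pixels

16×9 is narrower than 21×9, so it spans the full height.
That makes the image 3418.6667 px wide (1923 × 16/9).
Black = 4487 − 3418.6667 = 1068.3333 px.
That's 1068.3333 × 1923 ≈ 2054405 black pixels.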